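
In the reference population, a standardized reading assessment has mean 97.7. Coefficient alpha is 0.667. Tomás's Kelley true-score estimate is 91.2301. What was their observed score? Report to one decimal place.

88.0

T̂ = ρX + (1 − ρ)μ  ⇒  X = (T̂ − (1 − ρ)μ) / ρ
X = (91.2301 − 0.333 × 97.7) / 0.667 = (91.2301 − 32.5341) / 0.667 = 58.6960 / 0.667 = 88.000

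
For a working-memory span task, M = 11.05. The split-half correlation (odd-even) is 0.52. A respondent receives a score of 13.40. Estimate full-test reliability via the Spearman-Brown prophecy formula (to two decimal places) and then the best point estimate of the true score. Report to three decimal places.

12.648

Spearman-Brown: ρ = 2r/(1 + r) = 2(0.52)/(1 + 0.52) = 1.040/1.52 = 0.6842 → 0.68
Kelley's formula gives T̂ = 0.68·13.40 + 0.32·11.05 = 9.1120 + 3.5360 = 12.6480.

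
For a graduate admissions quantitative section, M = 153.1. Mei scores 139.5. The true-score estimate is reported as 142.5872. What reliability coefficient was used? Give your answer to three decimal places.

T̂ = ρX + (1 − ρ)μ  ⇒  T̂ − μ = ρ(X − μ)
ρ = (T̂ − μ)/(X − μ) = (142.5872 − 153.1) / (139.5 − 153.1) = -10.5128 / -13.6 = 0.77300

0.773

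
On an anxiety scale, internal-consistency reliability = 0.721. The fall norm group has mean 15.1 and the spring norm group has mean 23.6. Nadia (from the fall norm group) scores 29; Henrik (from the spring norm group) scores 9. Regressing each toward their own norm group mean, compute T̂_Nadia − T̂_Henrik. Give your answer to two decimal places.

12.05

T̂_Nadia = 0.721(29) + 0.279(15.1) = 25.1219
T̂_Henrik = 0.721(9) + 0.279(23.6) = 13.0734
Difference = 25.1219 − 13.0734 = 12.0485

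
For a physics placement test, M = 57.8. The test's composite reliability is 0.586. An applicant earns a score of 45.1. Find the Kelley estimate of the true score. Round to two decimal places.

50.36

T̂ = ρX + (1 − ρ)μ
  = 0.586 × 45.1 + 0.414 × 57.8
  = 26.4286 + 23.9292
  = 50.358
  ≈ 50.36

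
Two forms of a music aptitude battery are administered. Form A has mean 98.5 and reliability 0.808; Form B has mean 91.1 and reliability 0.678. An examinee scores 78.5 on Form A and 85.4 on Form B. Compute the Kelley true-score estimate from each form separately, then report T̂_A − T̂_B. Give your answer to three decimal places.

-4.895

T̂_A = 0.808(78.5) + 0.192(98.5) = 82.34000
T̂_B = 0.678(85.4) + 0.322(91.1) = 87.23540
T̂_A − T̂_B = -4.89540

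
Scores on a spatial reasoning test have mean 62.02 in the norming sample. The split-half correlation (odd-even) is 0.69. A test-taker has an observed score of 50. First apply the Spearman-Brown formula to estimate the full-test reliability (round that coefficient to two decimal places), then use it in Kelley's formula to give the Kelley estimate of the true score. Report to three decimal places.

52.164

Spearman-Brown: ρ = 2r/(1 + r) = 2(0.69)/(1 + 0.69) = 1.380/1.69 = 0.8166 → 0.82
T̂ = 0.82(50) + 0.18(62.02) = 41.00 + 11.1636 = 52.1636 → 52.164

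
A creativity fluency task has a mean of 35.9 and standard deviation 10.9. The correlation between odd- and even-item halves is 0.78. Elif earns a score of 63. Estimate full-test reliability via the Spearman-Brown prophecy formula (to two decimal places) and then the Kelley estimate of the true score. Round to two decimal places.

Spearman-Brown: ρ = 2r/(1 + r) = 2(0.78)/(1 + 0.78) = 1.560/1.78 = 0.8764 → 0.88
T̂ = ρX + (1 − ρ)μ
  = 0.88 × 63 + 0.12 × 35.9
  = 55.44 + 4.308
  = 59.748
  ≈ 59.75

59.75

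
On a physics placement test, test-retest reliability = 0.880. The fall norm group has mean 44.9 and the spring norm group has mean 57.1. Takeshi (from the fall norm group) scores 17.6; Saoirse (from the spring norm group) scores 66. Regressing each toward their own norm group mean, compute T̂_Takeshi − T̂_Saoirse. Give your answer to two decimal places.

T̂_Takeshi = 0.880(17.6) + 0.120(44.9) = 20.8760
T̂_Saoirse = 0.880(66) + 0.120(57.1) = 64.9320
Difference = 20.8760 − 64.9320 = -44.0560

-44.06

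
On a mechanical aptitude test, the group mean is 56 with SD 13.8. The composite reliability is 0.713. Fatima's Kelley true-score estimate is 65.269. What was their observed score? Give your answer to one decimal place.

69.0

T̂ = ρX + (1 − ρ)μ  ⇒  X = (T̂ − (1 − ρ)μ) / ρ
X = (65.269 − 0.287 × 56) / 0.713 = (65.269 − 16.072) / 0.713 = 49.197 / 0.713 = 69.000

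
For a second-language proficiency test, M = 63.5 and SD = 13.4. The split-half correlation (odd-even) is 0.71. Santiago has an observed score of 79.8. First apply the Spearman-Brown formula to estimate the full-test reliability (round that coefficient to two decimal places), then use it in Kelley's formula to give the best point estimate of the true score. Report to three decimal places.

Spearman-Brown: ρ = 2r/(1 + r) = 2(0.71)/(1 + 0.71) = 1.420/1.71 = 0.8304 → 0.83
T̂ = 0.83(79.8) + 0.17(63.5) = 66.234 + 10.795 = 77.0290 → 77.029

77.029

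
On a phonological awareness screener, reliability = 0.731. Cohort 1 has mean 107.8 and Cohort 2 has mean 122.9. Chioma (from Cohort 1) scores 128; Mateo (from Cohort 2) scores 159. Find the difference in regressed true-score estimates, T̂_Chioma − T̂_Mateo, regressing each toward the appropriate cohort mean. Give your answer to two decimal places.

T̂_Chioma = 0.731(128) + 0.269(107.8) = 122.5662
T̂_Mateo = 0.731(159) + 0.269(122.9) = 149.2891
Difference = 122.5662 − 149.2891 = -26.7229

-26.72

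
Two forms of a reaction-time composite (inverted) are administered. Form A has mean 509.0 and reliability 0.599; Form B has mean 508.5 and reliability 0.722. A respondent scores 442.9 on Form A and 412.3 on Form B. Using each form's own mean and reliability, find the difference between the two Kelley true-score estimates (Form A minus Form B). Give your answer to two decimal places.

T̂_A = 0.599(442.9) + 0.401(509.0) = 469.4061
T̂_B = 0.722(412.3) + 0.278(508.5) = 439.0436
T̂_A − T̂_B = 30.3625

30.36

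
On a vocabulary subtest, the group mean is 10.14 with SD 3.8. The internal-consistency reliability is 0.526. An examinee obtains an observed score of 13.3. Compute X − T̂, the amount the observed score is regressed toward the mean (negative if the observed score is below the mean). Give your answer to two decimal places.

1.50

Kelley's formula gives T̂ = 0.526·13.3 + 0.474·10.14 = 6.9958 + 4.80636 = 11.8022.
X − T̂ = 13.3 − 11.802 = 1.498 → 1.50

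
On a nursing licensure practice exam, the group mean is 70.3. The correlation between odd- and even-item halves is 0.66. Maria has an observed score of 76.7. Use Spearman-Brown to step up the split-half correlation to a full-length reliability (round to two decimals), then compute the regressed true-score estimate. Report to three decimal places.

75.420

Spearman-Brown: ρ = 2r/(1 + r) = 2(0.66)/(1 + 0.66) = 1.320/1.66 = 0.7952 → 0.80
Kelley's formula gives T̂ = 0.80·76.7 + 0.20·70.3 = 61.360 + 14.060 = 75.4200.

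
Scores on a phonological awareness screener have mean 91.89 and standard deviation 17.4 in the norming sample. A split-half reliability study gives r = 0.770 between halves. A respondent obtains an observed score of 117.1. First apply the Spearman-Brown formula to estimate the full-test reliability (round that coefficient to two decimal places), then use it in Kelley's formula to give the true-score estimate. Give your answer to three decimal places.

Spearman-Brown: ρ = 2r/(1 + r) = 2(0.770)/(1 + 0.770) = 1.5400/1.770 = 0.8701 → 0.87
T̂ = ρX + (1 − ρ)μ
  = 0.87 × 117.1 + 0.13 × 91.89
  = 101.877 + 11.9457
  = 113.8227
  ≈ 113.823

113.823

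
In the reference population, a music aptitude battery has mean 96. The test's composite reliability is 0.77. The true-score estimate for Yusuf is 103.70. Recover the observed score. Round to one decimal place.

106.0

T̂ = ρX + (1 − ρ)μ  ⇒  X = (T̂ − (1 − ρ)μ) / ρ
X = (103.70 − 0.23 × 96) / 0.77 = (103.70 − 22.08) / 0.77 = 81.62 / 0.77 = 106.000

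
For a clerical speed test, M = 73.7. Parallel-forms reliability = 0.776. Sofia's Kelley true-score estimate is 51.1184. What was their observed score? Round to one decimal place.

T̂ = ρX + (1 − ρ)μ  ⇒  X = (T̂ − (1 − ρ)μ) / ρ
X = (51.1184 − 0.224 × 73.7) / 0.776 = (51.1184 − 16.5088) / 0.776 = 34.6096 / 0.776 = 44.600

44.6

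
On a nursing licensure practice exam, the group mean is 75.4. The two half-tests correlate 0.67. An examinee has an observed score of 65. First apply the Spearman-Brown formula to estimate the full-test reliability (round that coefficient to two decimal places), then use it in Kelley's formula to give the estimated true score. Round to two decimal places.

Spearman-Brown: ρ = 2r/(1 + r) = 2(0.67)/(1 + 0.67) = 1.340/1.67 = 0.8024 → 0.80
Weight the observed score by reliability and the mean by (1 − reliability): T̂ = 0.80·65 + 0.20·75.4 = 52.00 + 15.080 = 67.080.

67.08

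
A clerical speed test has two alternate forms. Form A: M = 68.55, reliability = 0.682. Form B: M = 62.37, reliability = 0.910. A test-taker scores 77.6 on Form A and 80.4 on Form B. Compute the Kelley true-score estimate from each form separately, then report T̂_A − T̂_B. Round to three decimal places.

-4.055

T̂_A = 0.682(77.6) + 0.318(68.55) = 74.72210
T̂_B = 0.910(80.4) + 0.090(62.37) = 78.77730
T̂_A − T̂_B = -4.05520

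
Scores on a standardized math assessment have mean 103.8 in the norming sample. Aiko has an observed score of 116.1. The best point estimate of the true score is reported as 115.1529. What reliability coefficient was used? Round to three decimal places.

T̂ = ρX + (1 − ρ)μ  ⇒  T̂ − μ = ρ(X − μ)
ρ = (T̂ − μ)/(X − μ) = (115.1529 − 103.8) / (116.1 − 103.8) = 11.3529 / 12.3 = 0.92300

0.923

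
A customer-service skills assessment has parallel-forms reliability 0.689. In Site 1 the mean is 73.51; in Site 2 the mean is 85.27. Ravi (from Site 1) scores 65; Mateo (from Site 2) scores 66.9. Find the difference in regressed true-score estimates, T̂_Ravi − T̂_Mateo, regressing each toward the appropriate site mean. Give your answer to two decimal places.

T̂_Ravi = 0.689(65) + 0.311(73.51) = 67.6466
T̂_Mateo = 0.689(66.9) + 0.311(85.27) = 72.6131
Difference = 67.6466 − 72.6131 = -4.9665

-4.97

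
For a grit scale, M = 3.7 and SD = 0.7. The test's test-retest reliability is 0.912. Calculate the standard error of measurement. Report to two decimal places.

SEM = SD · √(1 − ρ) = 0.7 × √0.088 = 0.7 × 0.2966 = 0.208

0.21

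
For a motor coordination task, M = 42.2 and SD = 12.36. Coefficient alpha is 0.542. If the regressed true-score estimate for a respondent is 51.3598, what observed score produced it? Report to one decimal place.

59.1

T̂ = ρX + (1 − ρ)μ  ⇒  X = (T̂ − (1 − ρ)μ) / ρ
X = (51.3598 − 0.458 × 42.2) / 0.542 = (51.3598 − 19.3276) / 0.542 = 32.0322 / 0.542 = 59.100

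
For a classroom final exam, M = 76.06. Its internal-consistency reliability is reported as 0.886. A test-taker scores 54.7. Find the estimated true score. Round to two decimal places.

Kelley's formula gives T̂ = 0.886·54.7 + 0.114·76.06 = 48.4642 + 8.67084 = 57.135.

57.14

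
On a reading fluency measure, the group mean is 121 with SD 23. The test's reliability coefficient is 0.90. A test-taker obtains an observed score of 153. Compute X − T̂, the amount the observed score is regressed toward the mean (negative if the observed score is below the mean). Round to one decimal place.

Weight the observed score by reliability and the mean by (1 − reliability): T̂ = 0.90·153 + 0.10·121 = 137.70 + 12.10 = 149.800.
X − T̂ = 153 − 149.80 = 3.20 → 3.2

3.2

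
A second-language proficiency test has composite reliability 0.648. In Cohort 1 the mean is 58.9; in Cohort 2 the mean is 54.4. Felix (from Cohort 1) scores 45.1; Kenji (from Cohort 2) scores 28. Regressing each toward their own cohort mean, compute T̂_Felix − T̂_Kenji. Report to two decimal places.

12.66

T̂_Felix = 0.648(45.1) + 0.352(58.9) = 49.9576
T̂_Kenji = 0.648(28) + 0.352(54.4) = 37.2928
Difference = 49.9576 − 37.2928 = 12.6648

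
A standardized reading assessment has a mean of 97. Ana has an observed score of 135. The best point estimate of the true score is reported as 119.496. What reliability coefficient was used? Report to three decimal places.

T̂ = ρX + (1 − ρ)μ  ⇒  T̂ − μ = ρ(X − μ)
ρ = (T̂ − μ)/(X − μ) = (119.496 − 97) / (135 − 97) = 22.496 / 38.0 = 0.59200

0.592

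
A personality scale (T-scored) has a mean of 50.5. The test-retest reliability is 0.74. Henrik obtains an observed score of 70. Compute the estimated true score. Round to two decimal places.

T̂ = 0.74(70) + 0.26(50.5) = 51.80 + 13.130 = 64.930 → 64.93

64.93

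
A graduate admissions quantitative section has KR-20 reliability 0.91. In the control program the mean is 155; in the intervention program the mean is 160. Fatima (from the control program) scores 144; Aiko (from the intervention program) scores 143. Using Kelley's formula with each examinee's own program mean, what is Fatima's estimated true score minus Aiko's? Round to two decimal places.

T̂_Fatima = 0.91(144) + 0.09(155) = 144.9900
T̂_Aiko = 0.91(143) + 0.09(160) = 144.5300
Difference = 144.9900 − 144.5300 = 0.4600

0.46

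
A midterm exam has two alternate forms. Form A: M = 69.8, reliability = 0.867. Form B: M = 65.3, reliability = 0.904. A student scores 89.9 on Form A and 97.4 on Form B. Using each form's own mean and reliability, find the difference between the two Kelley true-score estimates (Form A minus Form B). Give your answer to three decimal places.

-7.092

T̂_A = 0.867(89.9) + 0.133(69.8) = 87.22670
T̂_B = 0.904(97.4) + 0.096(65.3) = 94.31840
T̂_A − T̂_B = -7.09170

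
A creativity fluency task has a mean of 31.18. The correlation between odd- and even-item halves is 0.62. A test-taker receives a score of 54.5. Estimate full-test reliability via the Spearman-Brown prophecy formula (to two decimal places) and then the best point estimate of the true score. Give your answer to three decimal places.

49.136

Spearman-Brown: ρ = 2r/(1 + r) = 2(0.62)/(1 + 0.62) = 1.240/1.62 = 0.7654 → 0.77
T̂ = ρX + (1 − ρ)μ
  = 0.77 × 54.5 + 0.23 × 31.18
  = 41.965 + 7.1714
  = 49.1364
  ≈ 49.136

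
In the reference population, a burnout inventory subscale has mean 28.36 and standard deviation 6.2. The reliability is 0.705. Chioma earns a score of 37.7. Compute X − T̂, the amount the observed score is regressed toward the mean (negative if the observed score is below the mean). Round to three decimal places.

2.755

T̂ = ρX + (1 − ρ)μ
  = 0.705 × 37.7 + 0.295 × 28.36
  = 26.5785 + 8.36620
  = 34.94470
  ≈ 34.9447
X − T̂ = 37.7 − 34.9447 = 2.7553 → 2.755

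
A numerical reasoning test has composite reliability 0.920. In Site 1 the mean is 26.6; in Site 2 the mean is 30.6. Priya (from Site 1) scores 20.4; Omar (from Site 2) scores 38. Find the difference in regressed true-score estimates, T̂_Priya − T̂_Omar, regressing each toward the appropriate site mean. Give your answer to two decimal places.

-16.51

T̂_Priya = 0.920(20.4) + 0.080(26.6) = 20.8960
T̂_Omar = 0.920(38) + 0.080(30.6) = 37.4080
Difference = 20.8960 − 37.4080 = -16.5120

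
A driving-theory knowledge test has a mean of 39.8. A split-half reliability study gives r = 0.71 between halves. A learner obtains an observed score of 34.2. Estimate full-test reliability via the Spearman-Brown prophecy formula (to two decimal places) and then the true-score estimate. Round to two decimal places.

35.15

Spearman-Brown: ρ = 2r/(1 + r) = 2(0.71)/(1 + 0.71) = 1.420/1.71 = 0.8304 → 0.83
Weight the observed score by reliability and the mean by (1 − reliability): T̂ = 0.83·34.2 + 0.17·39.8 = 28.386 + 6.766 = 35.152.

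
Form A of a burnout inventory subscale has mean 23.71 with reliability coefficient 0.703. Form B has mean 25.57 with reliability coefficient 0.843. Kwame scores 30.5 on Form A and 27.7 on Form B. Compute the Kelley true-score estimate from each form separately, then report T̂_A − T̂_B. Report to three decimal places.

T̂_A = 0.703(30.5) + 0.297(23.71) = 28.48337
T̂_B = 0.843(27.7) + 0.157(25.57) = 27.36559
T̂_A − T̂_B = 1.11778

1.118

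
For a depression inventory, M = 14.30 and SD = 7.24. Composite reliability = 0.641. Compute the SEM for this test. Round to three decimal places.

SEM = SD · √(1 − ρ) = 7.24 × √0.359 = 7.24 × 0.5992 = 4.3380

4.338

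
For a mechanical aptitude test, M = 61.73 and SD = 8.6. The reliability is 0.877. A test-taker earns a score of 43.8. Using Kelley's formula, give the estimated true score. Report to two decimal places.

T̂ = 0.877(43.8) + 0.123(61.73) = 38.4126 + 7.59279 = 46.005 → 46.01

46.01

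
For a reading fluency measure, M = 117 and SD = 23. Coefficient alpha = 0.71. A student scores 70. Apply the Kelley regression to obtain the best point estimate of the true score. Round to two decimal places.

83.63

Weight the observed score by reliability and the mean by (1 − reliability): T̂ = 0.71·70 + 0.29·117 = 49.70 + 33.93 = 83.630.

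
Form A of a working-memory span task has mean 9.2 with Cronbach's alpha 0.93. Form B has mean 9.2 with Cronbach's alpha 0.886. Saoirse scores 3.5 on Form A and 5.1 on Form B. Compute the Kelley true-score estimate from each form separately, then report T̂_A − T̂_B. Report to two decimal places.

T̂_A = 0.93(3.5) + 0.07(9.2) = 3.8990
T̂_B = 0.886(5.1) + 0.114(9.2) = 5.5674
T̂_A − T̂_B = -1.6684

-1.67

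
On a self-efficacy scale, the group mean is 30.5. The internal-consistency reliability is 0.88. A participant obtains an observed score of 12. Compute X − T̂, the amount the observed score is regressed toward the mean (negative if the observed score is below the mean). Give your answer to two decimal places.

-2.22

Regress the observed score toward the mean by the unreliability: T̂ = 0.88·12 + 0.12·30.5 = 10.56 + 3.660 = 14.2200.
X − T̂ = 12 − 14.220 = -2.220 → -2.22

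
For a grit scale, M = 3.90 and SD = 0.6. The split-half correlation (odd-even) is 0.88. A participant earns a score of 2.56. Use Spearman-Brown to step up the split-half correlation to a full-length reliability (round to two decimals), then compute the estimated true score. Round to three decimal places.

Spearman-Brown: ρ = 2r/(1 + r) = 2(0.88)/(1 + 0.88) = 1.760/1.88 = 0.9362 → 0.94
Regress the observed score toward the mean by the unreliability: T̂ = 0.94·2.56 + 0.06·3.90 = 2.4064 + 0.2340 = 2.6404.

2.640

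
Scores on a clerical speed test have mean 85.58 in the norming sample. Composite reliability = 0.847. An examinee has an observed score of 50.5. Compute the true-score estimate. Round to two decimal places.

55.87

T̂ = ρX + (1 − ρ)μ
  = 0.847 × 50.5 + 0.153 × 85.58
  = 42.7735 + 13.09374
  = 55.867
  ≈ 55.87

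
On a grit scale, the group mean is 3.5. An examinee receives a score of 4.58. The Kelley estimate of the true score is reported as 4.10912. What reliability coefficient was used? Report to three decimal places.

0.564

T̂ = ρX + (1 − ρ)μ  ⇒  T̂ − μ = ρ(X − μ)
ρ = (T̂ − μ)/(X − μ) = (4.10912 − 3.5) / (4.58 − 3.5) = 0.60912 / 1.08 = 0.56400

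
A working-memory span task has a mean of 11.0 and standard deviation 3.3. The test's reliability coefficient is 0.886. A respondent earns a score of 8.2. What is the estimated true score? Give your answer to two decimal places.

8.52

T̂ = 0.886(8.2) + 0.114(11.0) = 7.2652 + 1.2540 = 8.519 → 8.52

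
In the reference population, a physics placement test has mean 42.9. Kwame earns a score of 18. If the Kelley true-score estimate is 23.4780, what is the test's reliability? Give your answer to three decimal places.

0.780

T̂ = ρX + (1 − ρ)μ  ⇒  T̂ − μ = ρ(X − μ)
ρ = (T̂ − μ)/(X − μ) = (23.4780 − 42.9) / (18 − 42.9) = -19.4220 / -24.9 = 0.78000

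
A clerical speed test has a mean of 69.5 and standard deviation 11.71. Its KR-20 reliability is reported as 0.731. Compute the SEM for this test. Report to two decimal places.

6.07

SEM = SD · √(1 − ρ) = 11.71 × √0.269 = 11.71 × 0.5187 = 6.073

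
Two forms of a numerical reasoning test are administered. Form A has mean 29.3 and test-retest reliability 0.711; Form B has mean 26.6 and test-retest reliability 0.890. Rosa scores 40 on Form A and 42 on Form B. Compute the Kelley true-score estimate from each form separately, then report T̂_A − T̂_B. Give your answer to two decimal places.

T̂_A = 0.711(40) + 0.289(29.3) = 36.9077
T̂_B = 0.890(42) + 0.110(26.6) = 40.3060
T̂_A − T̂_B = -3.3983

-3.40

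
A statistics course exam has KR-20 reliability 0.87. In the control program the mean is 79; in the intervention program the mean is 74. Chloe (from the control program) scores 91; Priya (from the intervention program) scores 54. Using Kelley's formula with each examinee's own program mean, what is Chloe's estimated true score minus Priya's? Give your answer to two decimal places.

32.84

T̂_Chloe = 0.87(91) + 0.13(79) = 89.4400
T̂_Priya = 0.87(54) + 0.13(74) = 56.6000
Difference = 89.4400 − 56.6000 = 32.8400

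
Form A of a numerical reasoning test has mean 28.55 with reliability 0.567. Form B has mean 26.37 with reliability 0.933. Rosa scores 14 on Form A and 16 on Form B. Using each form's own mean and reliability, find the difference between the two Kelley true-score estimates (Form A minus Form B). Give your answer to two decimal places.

3.61

T̂_A = 0.567(14) + 0.433(28.55) = 20.3002
T̂_B = 0.933(16) + 0.067(26.37) = 16.6948
T̂_A − T̂_B = 3.6054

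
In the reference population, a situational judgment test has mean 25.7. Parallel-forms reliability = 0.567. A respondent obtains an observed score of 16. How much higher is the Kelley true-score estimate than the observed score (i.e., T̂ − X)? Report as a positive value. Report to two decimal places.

T̂ = 0.567(16) + 0.433(25.7) = 9.072 + 11.1281 = 20.2001 → 20.200
T̂ − X = 20.200 − 16 = 4.200 → 4.20

4.20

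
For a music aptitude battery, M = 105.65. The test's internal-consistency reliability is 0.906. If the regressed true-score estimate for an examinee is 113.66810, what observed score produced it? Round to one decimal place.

T̂ = ρX + (1 − ρ)μ  ⇒  X = (T̂ − (1 − ρ)μ) / ρ
X = (113.66810 − 0.094 × 105.65) / 0.906 = (113.66810 − 9.93110) / 0.906 = 103.73700 / 0.906 = 114.500

114.5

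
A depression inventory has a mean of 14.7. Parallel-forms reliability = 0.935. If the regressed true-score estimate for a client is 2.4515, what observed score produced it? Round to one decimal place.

1.6

T̂ = ρX + (1 − ρ)μ  ⇒  X = (T̂ − (1 − ρ)μ) / ρ
X = (2.4515 − 0.065 × 14.7) / 0.935 = (2.4515 − 0.9555) / 0.935 = 1.4960 / 0.935 = 1.600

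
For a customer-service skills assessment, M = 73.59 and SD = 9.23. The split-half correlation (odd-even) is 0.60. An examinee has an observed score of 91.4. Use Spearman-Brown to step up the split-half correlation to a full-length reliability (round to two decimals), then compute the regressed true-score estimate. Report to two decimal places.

86.95

Spearman-Brown: ρ = 2r/(1 + r) = 2(0.60)/(1 + 0.60) = 1.200/1.60 = 0.7500 → 0.75
T̂ = ρX + (1 − ρ)μ
  = 0.75 × 91.4 + 0.25 × 73.59
  = 68.550 + 18.3975
  = 86.948
  ≈ 86.95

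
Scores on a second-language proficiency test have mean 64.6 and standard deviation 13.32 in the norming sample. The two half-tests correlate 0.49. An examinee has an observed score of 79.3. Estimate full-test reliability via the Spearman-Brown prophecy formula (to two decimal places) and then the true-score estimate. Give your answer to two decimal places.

74.30

Spearman-Brown: ρ = 2r/(1 + r) = 2(0.49)/(1 + 0.49) = 0.980/1.49 = 0.6577 → 0.66
Weight the observed score by reliability and the mean by (1 − reliability): T̂ = 0.66·79.3 + 0.34·64.6 = 52.338 + 21.964 = 74.302.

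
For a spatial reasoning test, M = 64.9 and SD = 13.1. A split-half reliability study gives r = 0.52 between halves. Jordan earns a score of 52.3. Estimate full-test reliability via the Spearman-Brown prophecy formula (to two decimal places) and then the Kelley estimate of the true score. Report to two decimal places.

Spearman-Brown: ρ = 2r/(1 + r) = 2(0.52)/(1 + 0.52) = 1.040/1.52 = 0.6842 → 0.68
T̂ = ρX + (1 − ρ)μ
  = 0.68 × 52.3 + 0.32 × 64.9
  = 35.564 + 20.768
  = 56.332
  ≈ 56.33

56.33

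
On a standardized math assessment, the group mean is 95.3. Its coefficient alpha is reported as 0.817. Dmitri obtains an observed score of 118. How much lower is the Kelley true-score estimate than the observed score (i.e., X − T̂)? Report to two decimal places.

T̂ = ρX + (1 − ρ)μ
  = 0.817 × 118 + 0.183 × 95.3
  = 96.406 + 17.4399
  = 113.8459
  ≈ 113.846
X − T̂ = 118 − 113.846 = 4.154 → 4.15

4.15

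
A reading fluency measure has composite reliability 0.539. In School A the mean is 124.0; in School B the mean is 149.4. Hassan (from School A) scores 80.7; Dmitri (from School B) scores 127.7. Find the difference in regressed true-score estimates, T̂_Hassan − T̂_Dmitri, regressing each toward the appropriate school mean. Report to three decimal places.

-37.042

T̂_Hassan = 0.539(80.7) + 0.461(124.0) = 100.66130
T̂_Dmitri = 0.539(127.7) + 0.461(149.4) = 137.70370
Difference = 100.66130 − 137.70370 = -37.04240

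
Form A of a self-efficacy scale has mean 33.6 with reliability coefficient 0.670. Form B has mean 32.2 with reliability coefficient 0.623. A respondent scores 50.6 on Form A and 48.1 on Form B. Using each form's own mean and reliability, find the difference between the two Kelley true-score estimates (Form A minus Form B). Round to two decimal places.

2.88

T̂_A = 0.670(50.6) + 0.330(33.6) = 44.9900
T̂_B = 0.623(48.1) + 0.377(32.2) = 42.1057
T̂_A − T̂_B = 2.8843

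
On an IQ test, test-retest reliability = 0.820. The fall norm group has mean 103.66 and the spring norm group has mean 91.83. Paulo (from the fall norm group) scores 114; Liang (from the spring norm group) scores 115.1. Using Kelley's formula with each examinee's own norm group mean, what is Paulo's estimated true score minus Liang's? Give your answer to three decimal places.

1.227

T̂_Paulo = 0.820(114) + 0.180(103.66) = 112.13880
T̂_Liang = 0.820(115.1) + 0.180(91.83) = 110.91140
Difference = 112.13880 − 110.91140 = 1.22740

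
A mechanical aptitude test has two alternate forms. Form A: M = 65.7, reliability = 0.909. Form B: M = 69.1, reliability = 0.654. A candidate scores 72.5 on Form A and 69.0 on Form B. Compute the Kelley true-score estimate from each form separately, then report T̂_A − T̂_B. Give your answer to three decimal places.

2.847

T̂_A = 0.909(72.5) + 0.091(65.7) = 71.88120
T̂_B = 0.654(69.0) + 0.346(69.1) = 69.03460
T̂_A − T̂_B = 2.84660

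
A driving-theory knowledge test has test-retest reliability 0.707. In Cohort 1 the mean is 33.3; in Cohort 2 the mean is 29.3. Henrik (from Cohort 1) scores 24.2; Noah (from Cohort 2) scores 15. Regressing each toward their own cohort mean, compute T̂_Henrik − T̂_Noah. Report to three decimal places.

7.676

T̂_Henrik = 0.707(24.2) + 0.293(33.3) = 26.86630
T̂_Noah = 0.707(15) + 0.293(29.3) = 19.18990
Difference = 26.86630 − 19.18990 = 7.67640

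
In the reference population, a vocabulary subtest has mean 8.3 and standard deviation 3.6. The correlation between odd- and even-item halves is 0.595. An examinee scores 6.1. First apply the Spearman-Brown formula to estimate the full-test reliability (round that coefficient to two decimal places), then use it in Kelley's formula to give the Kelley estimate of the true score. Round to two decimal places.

Spearman-Brown: ρ = 2r/(1 + r) = 2(0.595)/(1 + 0.595) = 1.1900/1.595 = 0.7461 → 0.75
T̂ = 0.75(6.1) + 0.25(8.3) = 4.575 + 2.075 = 6.650 → 6.65

6.65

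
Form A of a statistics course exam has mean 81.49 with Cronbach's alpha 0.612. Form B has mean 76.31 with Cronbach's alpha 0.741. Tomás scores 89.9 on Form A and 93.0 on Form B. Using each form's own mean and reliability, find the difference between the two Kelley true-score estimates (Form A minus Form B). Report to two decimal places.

T̂_A = 0.612(89.9) + 0.388(81.49) = 86.6369
T̂_B = 0.741(93.0) + 0.259(76.31) = 88.6773
T̂_A − T̂_B = -2.0404

-2.04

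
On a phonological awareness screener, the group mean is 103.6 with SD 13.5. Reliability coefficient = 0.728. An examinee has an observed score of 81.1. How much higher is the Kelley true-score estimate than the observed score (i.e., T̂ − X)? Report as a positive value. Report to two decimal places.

6.12

T̂ = ρX + (1 − ρ)μ
  = 0.728 × 81.1 + 0.272 × 103.6
  = 59.0408 + 28.1792
  = 87.2200
  ≈ 87.220
T̂ − X = 87.220 − 81.1 = 6.120 → 6.12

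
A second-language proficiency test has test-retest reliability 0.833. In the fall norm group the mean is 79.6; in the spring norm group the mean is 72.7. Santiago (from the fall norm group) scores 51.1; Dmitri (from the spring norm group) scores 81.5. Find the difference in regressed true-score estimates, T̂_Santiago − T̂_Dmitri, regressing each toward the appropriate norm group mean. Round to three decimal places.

-24.171

T̂_Santiago = 0.833(51.1) + 0.167(79.6) = 55.85950
T̂_Dmitri = 0.833(81.5) + 0.167(72.7) = 80.03040
Difference = 55.85950 − 80.03040 = -24.17090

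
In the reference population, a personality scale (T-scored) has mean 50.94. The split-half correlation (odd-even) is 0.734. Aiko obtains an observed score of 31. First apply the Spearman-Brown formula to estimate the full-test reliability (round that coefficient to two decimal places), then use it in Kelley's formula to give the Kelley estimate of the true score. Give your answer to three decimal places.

Spearman-Brown: ρ = 2r/(1 + r) = 2(0.734)/(1 + 0.734) = 1.4680/1.734 = 0.8466 → 0.85
T̂ = 0.85(31) + 0.15(50.94) = 26.35 + 7.6410 = 33.9910 → 33.991

33.991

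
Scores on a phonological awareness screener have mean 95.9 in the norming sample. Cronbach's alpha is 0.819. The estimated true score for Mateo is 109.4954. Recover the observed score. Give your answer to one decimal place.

112.5

T̂ = ρX + (1 − ρ)μ  ⇒  X = (T̂ − (1 − ρ)μ) / ρ
X = (109.4954 − 0.181 × 95.9) / 0.819 = (109.4954 − 17.3579) / 0.819 = 92.1375 / 0.819 = 112.500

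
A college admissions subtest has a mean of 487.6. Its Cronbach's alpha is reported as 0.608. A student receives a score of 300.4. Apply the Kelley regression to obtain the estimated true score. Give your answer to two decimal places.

T̂ = 0.608(300.4) + 0.392(487.6) = 182.6432 + 191.1392 = 373.782 → 373.78

373.78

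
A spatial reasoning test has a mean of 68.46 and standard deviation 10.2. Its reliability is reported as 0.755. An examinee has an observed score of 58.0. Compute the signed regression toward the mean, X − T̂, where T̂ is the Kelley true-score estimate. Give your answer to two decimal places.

Kelley's formula gives T̂ = 0.755·58.0 + 0.245·68.46 = 43.7900 + 16.77270 = 60.5627.
X − T̂ = 58.0 − 60.563 = -2.563 → -2.56

-2.56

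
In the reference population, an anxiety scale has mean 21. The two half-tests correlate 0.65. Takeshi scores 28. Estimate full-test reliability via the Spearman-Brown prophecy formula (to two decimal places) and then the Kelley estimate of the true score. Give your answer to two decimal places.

Spearman-Brown: ρ = 2r/(1 + r) = 2(0.65)/(1 + 0.65) = 1.300/1.65 = 0.7879 → 0.79
T̂ = 0.79(28) + 0.21(21) = 22.12 + 4.41 = 26.530 → 26.53

26.53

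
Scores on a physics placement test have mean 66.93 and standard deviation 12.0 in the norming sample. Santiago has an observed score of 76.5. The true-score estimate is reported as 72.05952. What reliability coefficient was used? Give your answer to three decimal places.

0.536

T̂ = ρX + (1 − ρ)μ  ⇒  T̂ − μ = ρ(X − μ)
ρ = (T̂ − μ)/(X − μ) = (72.05952 − 66.93) / (76.5 − 66.93) = 5.12952 / 9.57 = 0.53600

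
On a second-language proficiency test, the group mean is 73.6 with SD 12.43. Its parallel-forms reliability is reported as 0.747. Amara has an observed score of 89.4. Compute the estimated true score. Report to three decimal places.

85.403

Regress the observed score toward the mean by the unreliability: T̂ = 0.747·89.4 + 0.253·73.6 = 66.7818 + 18.6208 = 85.4026.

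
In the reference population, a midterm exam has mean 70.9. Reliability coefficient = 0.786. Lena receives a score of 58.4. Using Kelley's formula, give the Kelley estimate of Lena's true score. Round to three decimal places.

61.075

T̂ = ρX + (1 − ρ)μ
  = 0.786 × 58.4 + 0.214 × 70.9
  = 45.9024 + 15.1726
  = 61.0750
  ≈ 61.075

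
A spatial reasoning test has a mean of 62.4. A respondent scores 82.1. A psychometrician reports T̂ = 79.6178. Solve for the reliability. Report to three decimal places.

T̂ = ρX + (1 − ρ)μ  ⇒  T̂ − μ = ρ(X − μ)
ρ = (T̂ − μ)/(X − μ) = (79.6178 − 62.4) / (82.1 − 62.4) = 17.2178 / 19.7 = 0.87400

0.874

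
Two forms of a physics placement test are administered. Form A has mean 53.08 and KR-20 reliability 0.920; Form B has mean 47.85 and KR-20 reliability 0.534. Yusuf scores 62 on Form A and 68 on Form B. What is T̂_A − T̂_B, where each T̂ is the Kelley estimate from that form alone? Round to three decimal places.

2.676

T̂_A = 0.920(62) + 0.080(53.08) = 61.28640
T̂_B = 0.534(68) + 0.466(47.85) = 58.61010
T̂_A − T̂_B = 2.67630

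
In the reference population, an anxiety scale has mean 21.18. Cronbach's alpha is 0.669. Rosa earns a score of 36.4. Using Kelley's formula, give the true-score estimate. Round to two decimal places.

31.36

T̂ = 0.669(36.4) + 0.331(21.18) = 24.3516 + 7.01058 = 31.362 → 31.36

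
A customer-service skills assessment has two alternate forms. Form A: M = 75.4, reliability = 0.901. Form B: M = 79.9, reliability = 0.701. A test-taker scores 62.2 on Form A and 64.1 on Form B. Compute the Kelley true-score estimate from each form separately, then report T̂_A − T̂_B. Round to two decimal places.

-5.32

T̂_A = 0.901(62.2) + 0.099(75.4) = 63.5068
T̂_B = 0.701(64.1) + 0.299(79.9) = 68.8242
T̂_A − T̂_B = -5.3174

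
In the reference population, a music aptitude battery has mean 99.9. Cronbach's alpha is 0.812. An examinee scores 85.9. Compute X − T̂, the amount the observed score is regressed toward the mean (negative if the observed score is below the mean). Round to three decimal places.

T̂ = 0.812(85.9) + 0.188(99.9) = 69.7508 + 18.7812 = 88.53200 → 88.5320
X − T̂ = 85.9 − 88.5320 = -2.6320 → -2.632

-2.632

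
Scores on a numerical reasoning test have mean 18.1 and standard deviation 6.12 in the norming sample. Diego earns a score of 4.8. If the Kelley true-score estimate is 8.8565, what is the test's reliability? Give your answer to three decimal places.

T̂ = ρX + (1 − ρ)μ  ⇒  T̂ − μ = ρ(X − μ)
ρ = (T̂ − μ)/(X − μ) = (8.8565 − 18.1) / (4.8 − 18.1) = -9.2435 / -13.3 = 0.69500

0.695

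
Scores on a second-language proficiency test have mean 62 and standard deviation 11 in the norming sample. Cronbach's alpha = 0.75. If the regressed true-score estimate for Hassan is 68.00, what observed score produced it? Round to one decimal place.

70.0

T̂ = ρX + (1 − ρ)μ  ⇒  X = (T̂ − (1 − ρ)μ) / ρ
X = (68.00 − 0.25 × 62) / 0.75 = (68.00 − 15.50) / 0.75 = 52.50 / 0.75 = 70.000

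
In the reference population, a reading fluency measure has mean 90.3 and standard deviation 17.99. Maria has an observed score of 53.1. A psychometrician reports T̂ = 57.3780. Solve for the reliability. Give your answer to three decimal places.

T̂ = ρX + (1 − ρ)μ  ⇒  T̂ − μ = ρ(X − μ)
ρ = (T̂ − μ)/(X − μ) = (57.3780 − 90.3) / (53.1 − 90.3) = -32.9220 / -37.2 = 0.88500

0.885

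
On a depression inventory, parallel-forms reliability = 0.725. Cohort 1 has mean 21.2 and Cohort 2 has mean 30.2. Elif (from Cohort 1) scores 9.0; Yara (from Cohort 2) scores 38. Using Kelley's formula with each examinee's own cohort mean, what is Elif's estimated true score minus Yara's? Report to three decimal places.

T̂_Elif = 0.725(9.0) + 0.275(21.2) = 12.35500
T̂_Yara = 0.725(38) + 0.275(30.2) = 35.85500
Difference = 12.35500 − 35.85500 = -23.50000

-23.500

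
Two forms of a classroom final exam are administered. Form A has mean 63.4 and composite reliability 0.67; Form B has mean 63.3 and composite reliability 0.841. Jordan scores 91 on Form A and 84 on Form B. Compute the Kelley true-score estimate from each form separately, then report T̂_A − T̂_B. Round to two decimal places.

1.18

T̂_A = 0.67(91) + 0.33(63.4) = 81.8920
T̂_B = 0.841(84) + 0.159(63.3) = 80.7087
T̂_A − T̂_B = 1.1833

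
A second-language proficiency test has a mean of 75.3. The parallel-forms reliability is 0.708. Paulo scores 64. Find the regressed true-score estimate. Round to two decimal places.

T̂ = 0.708(64) + 0.292(75.3) = 45.312 + 21.9876 = 67.300 → 67.30

67.30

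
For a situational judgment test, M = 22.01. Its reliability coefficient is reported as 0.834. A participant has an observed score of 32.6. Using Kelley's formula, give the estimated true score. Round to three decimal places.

30.842

T̂ = ρX + (1 − ρ)μ
  = 0.834 × 32.6 + 0.166 × 22.01
  = 27.1884 + 3.65366
  = 30.8421
  ≈ 30.842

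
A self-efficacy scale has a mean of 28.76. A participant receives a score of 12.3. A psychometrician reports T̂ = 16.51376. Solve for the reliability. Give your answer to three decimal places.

T̂ = ρX + (1 − ρ)μ  ⇒  T̂ − μ = ρ(X − μ)
ρ = (T̂ − μ)/(X − μ) = (16.51376 − 28.76) / (12.3 − 28.76) = -12.24624 / -16.46 = 0.74400

0.744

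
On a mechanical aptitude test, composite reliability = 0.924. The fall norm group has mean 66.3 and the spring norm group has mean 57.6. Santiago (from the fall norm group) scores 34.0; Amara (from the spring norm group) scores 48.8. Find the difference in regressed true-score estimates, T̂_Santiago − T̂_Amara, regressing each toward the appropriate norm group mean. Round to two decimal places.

T̂_Santiago = 0.924(34.0) + 0.076(66.3) = 36.4548
T̂_Amara = 0.924(48.8) + 0.076(57.6) = 49.4688
Difference = 36.4548 − 49.4688 = -13.0140

-13.01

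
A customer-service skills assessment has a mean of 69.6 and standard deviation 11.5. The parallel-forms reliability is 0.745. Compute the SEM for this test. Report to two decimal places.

5.81

SEM = SD · √(1 − ρ) = 11.5 × √0.255 = 11.5 × 0.5050 = 5.807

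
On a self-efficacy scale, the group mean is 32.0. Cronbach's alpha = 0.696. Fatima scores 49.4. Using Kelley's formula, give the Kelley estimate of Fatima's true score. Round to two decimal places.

T̂ = ρX + (1 − ρ)μ
  = 0.696 × 49.4 + 0.304 × 32.0
  = 34.3824 + 9.7280
  = 44.110
  ≈ 44.11

44.11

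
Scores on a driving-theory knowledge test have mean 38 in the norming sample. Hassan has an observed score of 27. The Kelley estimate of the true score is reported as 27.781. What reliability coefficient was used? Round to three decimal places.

0.929

T̂ = ρX + (1 − ρ)μ  ⇒  T̂ − μ = ρ(X − μ)
ρ = (T̂ − μ)/(X − μ) = (27.781 − 38) / (27 − 38) = -10.219 / -11.0 = 0.92900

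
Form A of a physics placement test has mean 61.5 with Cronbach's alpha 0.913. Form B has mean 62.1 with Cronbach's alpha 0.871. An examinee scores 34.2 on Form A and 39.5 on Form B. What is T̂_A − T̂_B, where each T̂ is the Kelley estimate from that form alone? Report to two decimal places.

-5.84

T̂_A = 0.913(34.2) + 0.087(61.5) = 36.5751
T̂_B = 0.871(39.5) + 0.129(62.1) = 42.4154
T̂_A − T̂_B = -5.8403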